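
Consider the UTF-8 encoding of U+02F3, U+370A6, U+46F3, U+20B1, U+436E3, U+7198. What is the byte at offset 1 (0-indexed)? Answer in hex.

0xB3

U+02F3 → 2-byte form CB B3 at offsets 0–1.
Offset 1 falls in char 1's range; it's byte 2 of CB B3 = 0xB3.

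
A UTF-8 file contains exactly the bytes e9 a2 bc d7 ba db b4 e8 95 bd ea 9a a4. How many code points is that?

Byte at offset 0: 0xE9 = 11101001 → 3-byte char (#1). Advance 3.
Byte at offset 3: 0xD7 = 11010111 → 2-byte char (#2). Advance 2.
Byte at offset 5: 0xDB = 11011011 → 2-byte char (#3). Advance 2.
Byte at offset 7: 0xE8 = 11101000 → 3-byte char (#4). Advance 3.
Byte at offset 10: 0xEA = 11101010 → 3-byte char (#5). Advance 3.
Reached end at offset 13 after 5 code points.

5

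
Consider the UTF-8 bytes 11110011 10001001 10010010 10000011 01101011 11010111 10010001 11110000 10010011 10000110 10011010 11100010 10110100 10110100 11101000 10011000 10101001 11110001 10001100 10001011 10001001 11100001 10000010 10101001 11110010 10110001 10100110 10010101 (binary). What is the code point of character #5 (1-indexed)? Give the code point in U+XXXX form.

Offset 0: leading byte 0xF3 = 11110011 → 4-byte char #1 = F3 89 92 83.
Offset 4: leading byte 0x6B = 01101011 → 1-byte char #2 = 6B.
Offset 5: leading byte 0xD7 = 11010111 → 2-byte char #3 = D7 91.
Offset 7: leading byte 0xF0 = 11110000 → 4-byte char #4 = F0 93 86 9A.
Offset 11: leading byte 0xE2 = 11100010 → 3-byte char #5 = E2 B4 B4.
Leading byte 0xE2 = 11100010 matches 1110xxxx → 3-byte sequence.
Byte 1: 0xE2 = 11100010, payload 0010 (4 bits).
Byte 2: 0xB4 = 10110100 (10xxxxxx ✓), payload 110100.
Byte 3: 0xB4 = 10110100 (10xxxxxx ✓), payload 110100.
Concatenate: 0010110100110100 = 0x2D34 (16 bits → U+2D34).

U+2D34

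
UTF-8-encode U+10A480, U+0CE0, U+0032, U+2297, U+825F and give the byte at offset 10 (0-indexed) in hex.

0x97

U+10A480 → 4-byte form F4 8A 92 80 at offsets 0–3.
U+0CE0 → 3-byte form E0 B3 A0 at offsets 4–6.
U+0032 → 1-byte form 32 at offsets 7–7.
U+2297 → 3-byte form E2 8A 97 at offsets 8–10.
Offset 10 falls in char 4's range; it's byte 3 of E2 8A 97 = 0x97.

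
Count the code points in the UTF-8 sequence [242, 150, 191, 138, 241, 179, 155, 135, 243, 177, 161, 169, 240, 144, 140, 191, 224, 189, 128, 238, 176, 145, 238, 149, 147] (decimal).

7

Byte at offset 0: 0xF2 = 11110010 → 4-byte char (#1). Advance 4.
Byte at offset 4: 0xF1 = 11110001 → 4-byte char (#2). Advance 4.
Byte at offset 8: 0xF3 = 11110011 → 4-byte char (#3). Advance 4.
Byte at offset 12: 0xF0 = 11110000 → 4-byte char (#4). Advance 4.
Byte at offset 16: 0xE0 = 11100000 → 3-byte char (#5). Advance 3.
Byte at offset 19: 0xEE = 11101110 → 3-byte char (#6). Advance 3.
Byte at offset 22: 0xEE = 11101110 → 3-byte char (#7). Advance 3.
Reached end at offset 25 after 7 code points.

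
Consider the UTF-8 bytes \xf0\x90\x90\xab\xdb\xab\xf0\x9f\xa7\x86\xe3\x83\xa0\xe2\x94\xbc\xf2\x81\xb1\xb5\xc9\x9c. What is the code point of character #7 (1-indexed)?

Offset 0: leading byte 0xF0 = 11110000 → 4-byte char #1 = F0 90 90 AB.
Offset 4: leading byte 0xDB = 11011011 → 2-byte char #2 = DB AB.
Offset 6: leading byte 0xF0 = 11110000 → 4-byte char #3 = F0 9F A7 86.
Offset 10: leading byte 0xE3 = 11100011 → 3-byte char #4 = E3 83 A0.
Offset 13: leading byte 0xE2 = 11100010 → 3-byte char #5 = E2 94 BC.
Offset 16: leading byte 0xF2 = 11110010 → 4-byte char #6 = F2 81 B1 B5.
Offset 20: leading byte 0xC9 = 11001001 → 2-byte char #7 = C9 9C.
Leading byte 0xC9 = 11001001 matches 110xxxxx → 2-byte sequence.
Byte 1: 0xC9 = 11001001, payload 01001 (5 bits).
Byte 2: 0x9C = 10011100 (10xxxxxx ✓), payload 011100.
Concatenate: 01001011100 = 0x25C (11 bits → U+025C).

U+025C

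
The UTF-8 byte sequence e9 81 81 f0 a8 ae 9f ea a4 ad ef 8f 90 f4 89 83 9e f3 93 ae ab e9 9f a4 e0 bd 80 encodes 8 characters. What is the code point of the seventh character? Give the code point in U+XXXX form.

U+97E4

Offset 0: leading byte 0xE9 = 11101001 → 3-byte char #1 = E9 81 81.
Offset 3: leading byte 0xF0 = 11110000 → 4-byte char #2 = F0 A8 AE 9F.
Offset 7: leading byte 0xEA = 11101010 → 3-byte char #3 = EA A4 AD.
Offset 10: leading byte 0xEF = 11101111 → 3-byte char #4 = EF 8F 90.
Offset 13: leading byte 0xF4 = 11110100 → 4-byte char #5 = F4 89 83 9E.
Offset 17: leading byte 0xF3 = 11110011 → 4-byte char #6 = F3 93 AE AB.
Offset 21: leading byte 0xE9 = 11101001 → 3-byte char #7 = E9 9F A4.
Leading byte 0xE9 = 11101001 matches 1110xxxx → 3-byte sequence.
Byte 1: 0xE9 = 11101001, payload 1001 (4 bits).
Byte 2: 0x9F = 10011111 (10xxxxxx ✓), payload 011111.
Byte 3: 0xA4 = 10100100 (10xxxxxx ✓), payload 100100.
Concatenate: 1001011111100100 = 0x97E4 (16 bits → U+97E4).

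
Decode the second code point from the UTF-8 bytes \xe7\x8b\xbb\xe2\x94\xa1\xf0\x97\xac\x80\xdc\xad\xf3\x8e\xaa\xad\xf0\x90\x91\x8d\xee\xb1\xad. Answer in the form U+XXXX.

U+2521

Offset 0: leading byte 0xE7 = 11100111 → 3-byte char #1 = E7 8B BB.
Offset 3: leading byte 0xE2 = 11100010 → 3-byte char #2 = E2 94 A1.
Leading byte 0xE2 = 11100010 matches 1110xxxx → 3-byte sequence.
Byte 1: 0xE2 = 11100010, payload 0010 (4 bits).
Byte 2: 0x94 = 10010100 (10xxxxxx ✓), payload 010100.
Byte 3: 0xA1 = 10100001 (10xxxxxx ✓), payload 100001.
Concatenate: 0010010100100001 = 0x2521 (16 bits → U+2521).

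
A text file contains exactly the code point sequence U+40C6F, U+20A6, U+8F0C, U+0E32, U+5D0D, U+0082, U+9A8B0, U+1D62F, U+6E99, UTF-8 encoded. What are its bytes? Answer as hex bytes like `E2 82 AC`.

F1 80 B1 AF E2 82 A6 E8 BC 8C E0 B8 B2 E5 B4 8D C2 82 F2 9A A2 B0 F0 9D 98 AF E6 BA 99

U+40C6F: 4-byte form → F1 80 B1 AF.
U+20A6: 3-byte form → E2 82 A6.
U+8F0C: 3-byte form → E8 BC 8C.
U+0E32: 3-byte form → E0 B8 B2.
U+5D0D: 3-byte form → E5 B4 8D.
U+0082: 2-byte form → C2 82.
U+9A8B0: 4-byte form → F2 9A A2 B0.
U+1D62F: 4-byte form → F0 9D 98 AF.
U+6E99: 3-byte form → E6 BA 99.
Concatenated (29 bytes): F1 80 B1 AF E2 82 A6 E8 BC 8C E0 B8 B2 E5 B4 8D C2 82 F2 9A A2 B0 F0 9D 98 AF E6 BA 99.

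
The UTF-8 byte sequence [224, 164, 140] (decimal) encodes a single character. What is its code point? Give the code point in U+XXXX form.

U+090C

Leading byte 0xE0 = 11100000 matches 1110xxxx → 3-byte sequence.
Byte 1: 0xE0 = 11100000, payload 0000 (4 bits).
Byte 2: 0xA4 = 10100100 (10xxxxxx ✓), payload 100100.
Byte 3: 0x8C = 10001100 (10xxxxxx ✓), payload 001100.
Concatenate: 0000100100001100 = 0x90C (16 bits → U+090C).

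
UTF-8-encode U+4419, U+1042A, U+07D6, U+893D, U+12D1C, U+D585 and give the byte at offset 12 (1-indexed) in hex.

1-indexed offset 12 is 0-indexed offset 11.
U+4419 → 3-byte form E4 90 99 at offsets 0–2.
U+1042A → 4-byte form F0 90 90 AA at offsets 3–6.
U+07D6 → 2-byte form DF 96 at offsets 7–8.
U+893D → 3-byte form E8 A4 BD at offsets 9–11.
Offset 11 falls in char 4's range; it's byte 3 of E8 A4 BD = 0xBD.

0xBD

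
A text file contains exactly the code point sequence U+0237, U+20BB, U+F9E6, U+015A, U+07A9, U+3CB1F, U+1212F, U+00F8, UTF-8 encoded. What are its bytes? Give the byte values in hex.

U+0237: 2-byte form → C8 B7.
U+20BB: 3-byte form → E2 82 BB.
U+F9E6: 3-byte form → EF A7 A6.
U+015A: 2-byte form → C5 9A.
U+07A9: 2-byte form → DE A9.
U+3CB1F: 4-byte form → F0 BC AC 9F.
U+1212F: 4-byte form → F0 92 84 AF.
U+00F8: 2-byte form → C3 B8.
Concatenated (22 bytes): C8 B7 E2 82 BB EF A7 A6 C5 9A DE A9 F0 BC AC 9F F0 92 84 AF C3 B8.

C8 B7 E2 82 BB EF A7 A6 C5 9A DE A9 F0 BC AC 9F F0 92 84 AF C3 B8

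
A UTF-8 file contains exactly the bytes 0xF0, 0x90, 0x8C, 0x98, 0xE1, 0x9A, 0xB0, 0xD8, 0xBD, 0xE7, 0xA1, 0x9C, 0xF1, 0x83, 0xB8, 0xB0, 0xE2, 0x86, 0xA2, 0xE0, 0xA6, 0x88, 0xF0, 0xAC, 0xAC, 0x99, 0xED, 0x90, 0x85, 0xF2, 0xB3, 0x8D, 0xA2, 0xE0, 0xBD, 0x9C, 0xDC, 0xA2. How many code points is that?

Byte at offset 0: 0xF0 = 11110000 → 4-byte char (#1). Advance 4.
Byte at offset 4: 0xE1 = 11100001 → 3-byte char (#2). Advance 3.
Byte at offset 7: 0xD8 = 11011000 → 2-byte char (#3). Advance 2.
Byte at offset 9: 0xE7 = 11100111 → 3-byte char (#4). Advance 3.
Byte at offset 12: 0xF1 = 11110001 → 4-byte char (#5). Advance 4.
Byte at offset 16: 0xE2 = 11100010 → 3-byte char (#6). Advance 3.
Byte at offset 19: 0xE0 = 11100000 → 3-byte char (#7). Advance 3.
Byte at offset 22: 0xF0 = 11110000 → 4-byte char (#8). Advance 4.
Byte at offset 26: 0xED = 11101101 → 3-byte char (#9). Advance 3.
Byte at offset 29: 0xF2 = 11110010 → 4-byte char (#10). Advance 4.
Byte at offset 33: 0xE0 = 11100000 → 3-byte char (#11). Advance 3.
Byte at offset 36: 0xDC = 11011100 → 2-byte char (#12). Advance 2.
Reached end at offset 38 after 12 code points.

12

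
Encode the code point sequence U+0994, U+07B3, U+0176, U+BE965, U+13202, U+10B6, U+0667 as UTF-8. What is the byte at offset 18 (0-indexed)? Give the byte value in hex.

0xD9

U+0994 → 3-byte form E0 A6 94 at offsets 0–2.
U+07B3 → 2-byte form DE B3 at offsets 3–4.
U+0176 → 2-byte form C5 B6 at offsets 5–6.
U+BE965 → 4-byte form F2 BE A5 A5 at offsets 7–10.
U+13202 → 4-byte form F0 93 88 82 at offsets 11–14.
U+10B6 → 3-byte form E1 82 B6 at offsets 15–17.
U+0667 → 2-byte form D9 A7 at offsets 18–19.
Offset 18 falls in char 7's range; it's byte 1 of D9 A7 = 0xD9.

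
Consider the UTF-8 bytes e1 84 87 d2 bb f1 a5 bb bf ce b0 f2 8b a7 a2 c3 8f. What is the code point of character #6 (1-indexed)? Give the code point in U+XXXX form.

Offset 0: leading byte 0xE1 = 11100001 → 3-byte char #1 = E1 84 87.
Offset 3: leading byte 0xD2 = 11010010 → 2-byte char #2 = D2 BB.
Offset 5: leading byte 0xF1 = 11110001 → 4-byte char #3 = F1 A5 BB BF.
Offset 9: leading byte 0xCE = 11001110 → 2-byte char #4 = CE B0.
Offset 11: leading byte 0xF2 = 11110010 → 4-byte char #5 = F2 8B A7 A2.
Offset 15: leading byte 0xC3 = 11000011 → 2-byte char #6 = C3 8F.
Leading byte 0xC3 = 11000011 matches 110xxxxx → 2-byte sequence.
Byte 1: 0xC3 = 11000011, payload 00011 (5 bits).
Byte 2: 0x8F = 10001111 (10xxxxxx ✓), payload 001111.
Concatenate: 00011001111 = 0xCF (11 bits → U+00CF).

U+00CF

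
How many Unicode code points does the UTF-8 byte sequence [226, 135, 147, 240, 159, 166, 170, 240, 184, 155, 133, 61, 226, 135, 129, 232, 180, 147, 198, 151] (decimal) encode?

7

Byte at offset 0: 0xE2 = 11100010 → 3-byte char (#1). Advance 3.
Byte at offset 3: 0xF0 = 11110000 → 4-byte char (#2). Advance 4.
Byte at offset 7: 0xF0 = 11110000 → 4-byte char (#3). Advance 4.
Byte at offset 11: 0x3D = 00111101 → 1-byte char (#4). Advance 1.
Byte at offset 12: 0xE2 = 11100010 → 3-byte char (#5). Advance 3.
Byte at offset 15: 0xE8 = 11101000 → 3-byte char (#6). Advance 3.
Byte at offset 18: 0xC6 = 11000110 → 2-byte char (#7). Advance 2.
Reached end at offset 20 after 7 code points.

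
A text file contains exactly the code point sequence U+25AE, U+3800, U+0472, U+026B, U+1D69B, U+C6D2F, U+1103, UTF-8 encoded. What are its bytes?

E2 96 AE E3 A0 80 D1 B2 C9 AB F0 9D 9A 9B F3 86 B4 AF E1 84 83

U+25AE: 3-byte form → E2 96 AE.
U+3800: 3-byte form → E3 A0 80.
U+0472: 2-byte form → D1 B2.
U+026B: 2-byte form → C9 AB.
U+1D69B: 4-byte form → F0 9D 9A 9B.
U+C6D2F: 4-byte form → F3 86 B4 AF.
U+1103: 3-byte form → E1 84 83.
Concatenated (21 bytes): E2 96 AE E3 A0 80 D1 B2 C9 AB F0 9D 9A 9B F3 86 B4 AF E1 84 83.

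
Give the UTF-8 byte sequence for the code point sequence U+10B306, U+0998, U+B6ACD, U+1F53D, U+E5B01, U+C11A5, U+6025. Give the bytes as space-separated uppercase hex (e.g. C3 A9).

F4 8B 8C 86 E0 A6 98 F2 B6 AB 8D F0 9F 94 BD F3 A5 AC 81 F3 81 86 A5 E6 80 A5

U+10B306: 4-byte form → F4 8B 8C 86.
U+0998: 3-byte form → E0 A6 98.
U+B6ACD: 4-byte form → F2 B6 AB 8D.
U+1F53D: 4-byte form → F0 9F 94 BD.
U+E5B01: 4-byte form → F3 A5 AC 81.
U+C11A5: 4-byte form → F3 81 86 A5.
U+6025: 3-byte form → E6 80 A5.
Concatenated (26 bytes): F4 8B 8C 86 E0 A6 98 F2 B6 AB 8D F0 9F 94 BD F3 A5 AC 81 F3 81 86 A5 E6 80 A5.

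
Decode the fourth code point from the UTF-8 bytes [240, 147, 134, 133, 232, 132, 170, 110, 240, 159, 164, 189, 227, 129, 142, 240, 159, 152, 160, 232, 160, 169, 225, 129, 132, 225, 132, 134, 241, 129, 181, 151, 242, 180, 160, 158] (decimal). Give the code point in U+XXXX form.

Offset 0: leading byte 0xF0 = 11110000 → 4-byte char #1 = F0 93 86 85.
Offset 4: leading byte 0xE8 = 11101000 → 3-byte char #2 = E8 84 AA.
Offset 7: leading byte 0x6E = 01101110 → 1-byte char #3 = 6E.
Offset 8: leading byte 0xF0 = 11110000 → 4-byte char #4 = F0 9F A4 BD.
Leading byte 0xF0 = 11110000 matches 11110xxx → 4-byte sequence.
Byte 1: 0xF0 = 11110000, payload 000 (3 bits).
Byte 2: 0x9F = 10011111 (10xxxxxx ✓), payload 011111.
Byte 3: 0xA4 = 10100100 (10xxxxxx ✓), payload 100100.
Byte 4: 0xBD = 10111101 (10xxxxxx ✓), payload 111101.
Concatenate: 000011111100100111101 = 0x1F93D (21 bits → U+1F93D).

U+1F93D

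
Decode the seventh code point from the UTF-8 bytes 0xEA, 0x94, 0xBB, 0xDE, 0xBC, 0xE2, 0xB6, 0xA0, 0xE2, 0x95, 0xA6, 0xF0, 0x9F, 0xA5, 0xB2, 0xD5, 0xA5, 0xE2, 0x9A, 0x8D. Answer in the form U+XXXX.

Offset 0: leading byte 0xEA = 11101010 → 3-byte char #1 = EA 94 BB.
Offset 3: leading byte 0xDE = 11011110 → 2-byte char #2 = DE BC.
Offset 5: leading byte 0xE2 = 11100010 → 3-byte char #3 = E2 B6 A0.
Offset 8: leading byte 0xE2 = 11100010 → 3-byte char #4 = E2 95 A6.
Offset 11: leading byte 0xF0 = 11110000 → 4-byte char #5 = F0 9F A5 B2.
Offset 15: leading byte 0xD5 = 11010101 → 2-byte char #6 = D5 A5.
Offset 17: leading byte 0xE2 = 11100010 → 3-byte char #7 = E2 9A 8D.
Leading byte 0xE2 = 11100010 matches 1110xxxx → 3-byte sequence.
Byte 1: 0xE2 = 11100010, payload 0010 (4 bits).
Byte 2: 0x9A = 10011010 (10xxxxxx ✓), payload 011010.
Byte 3: 0x8D = 10001101 (10xxxxxx ✓), payload 001101.
Concatenate: 0010011010001101 = 0x268D (16 bits → U+268D).

U+268D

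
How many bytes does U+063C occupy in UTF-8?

2

U+063C = 0x63C. UTF-8 uses 1 byte below 0x80, 2 below 0x800, 3 below 0x10000, 4 up to 0x10FFFF. 0x63C is in U+0080–U+07FF → 2 bytes.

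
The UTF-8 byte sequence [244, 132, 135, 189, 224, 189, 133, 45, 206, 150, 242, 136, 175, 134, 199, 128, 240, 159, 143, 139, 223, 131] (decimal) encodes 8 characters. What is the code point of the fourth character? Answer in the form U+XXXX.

Offset 0: leading byte 0xF4 = 11110100 → 4-byte char #1 = F4 84 87 BD.
Offset 4: leading byte 0xE0 = 11100000 → 3-byte char #2 = E0 BD 85.
Offset 7: leading byte 0x2D = 00101101 → 1-byte char #3 = 2D.
Offset 8: leading byte 0xCE = 11001110 → 2-byte char #4 = CE 96.
Leading byte 0xCE = 11001110 matches 110xxxxx → 2-byte sequence.
Byte 1: 0xCE = 11001110, payload 01110 (5 bits).
Byte 2: 0x96 = 10010110 (10xxxxxx ✓), payload 010110.
Concatenate: 01110010110 = 0x396 (11 bits → U+0396).

U+0396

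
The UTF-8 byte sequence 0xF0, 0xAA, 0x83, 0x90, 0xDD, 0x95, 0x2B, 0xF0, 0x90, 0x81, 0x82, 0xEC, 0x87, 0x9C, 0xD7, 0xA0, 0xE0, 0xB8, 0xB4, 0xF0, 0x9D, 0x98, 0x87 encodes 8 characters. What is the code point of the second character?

Offset 0: leading byte 0xF0 = 11110000 → 4-byte char #1 = F0 AA 83 90.
Offset 4: leading byte 0xDD = 11011101 → 2-byte char #2 = DD 95.
Leading byte 0xDD = 11011101 matches 110xxxxx → 2-byte sequence.
Byte 1: 0xDD = 11011101, payload 11101 (5 bits).
Byte 2: 0x95 = 10010101 (10xxxxxx ✓), payload 010101.
Concatenate: 11101010101 = 0x755 (11 bits → U+0755).

U+0755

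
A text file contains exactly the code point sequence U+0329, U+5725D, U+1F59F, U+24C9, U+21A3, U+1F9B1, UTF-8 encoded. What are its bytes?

CC A9 F1 97 89 9D F0 9F 96 9F E2 93 89 E2 86 A3 F0 9F A6 B1

U+0329: 2-byte form → CC A9.
U+5725D: 4-byte form → F1 97 89 9D.
U+1F59F: 4-byte form → F0 9F 96 9F.
U+24C9: 3-byte form → E2 93 89.
U+21A3: 3-byte form → E2 86 A3.
U+1F9B1: 4-byte form → F0 9F A6 B1.
Concatenated (20 bytes): CC A9 F1 97 89 9D F0 9F 96 9F E2 93 89 E2 86 A3 F0 9F A6 B1.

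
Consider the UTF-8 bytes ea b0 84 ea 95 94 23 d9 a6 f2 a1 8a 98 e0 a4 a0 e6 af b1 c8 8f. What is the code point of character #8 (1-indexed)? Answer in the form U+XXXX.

U+020F

Offset 0: leading byte 0xEA = 11101010 → 3-byte char #1 = EA B0 84.
Offset 3: leading byte 0xEA = 11101010 → 3-byte char #2 = EA 95 94.
Offset 6: leading byte 0x23 = 00100011 → 1-byte char #3 = 23.
Offset 7: leading byte 0xD9 = 11011001 → 2-byte char #4 = D9 A6.
Offset 9: leading byte 0xF2 = 11110010 → 4-byte char #5 = F2 A1 8A 98.
Offset 13: leading byte 0xE0 = 11100000 → 3-byte char #6 = E0 A4 A0.
Offset 16: leading byte 0xE6 = 11100110 → 3-byte char #7 = E6 AF B1.
Offset 19: leading byte 0xC8 = 11001000 → 2-byte char #8 = C8 8F.
Leading byte 0xC8 = 11001000 matches 110xxxxx → 2-byte sequence.
Byte 1: 0xC8 = 11001000, payload 01000 (5 bits).
Byte 2: 0x8F = 10001111 (10xxxxxx ✓), payload 001111.
Concatenate: 01000001111 = 0x20F (11 bits → U+020F).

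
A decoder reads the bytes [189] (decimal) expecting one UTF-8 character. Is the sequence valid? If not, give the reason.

Byte 0xBD = 10111101 has the form 10xxxxxx — a continuation byte — but there is no preceding leading byte.

invalid (continuation byte with no leading byte)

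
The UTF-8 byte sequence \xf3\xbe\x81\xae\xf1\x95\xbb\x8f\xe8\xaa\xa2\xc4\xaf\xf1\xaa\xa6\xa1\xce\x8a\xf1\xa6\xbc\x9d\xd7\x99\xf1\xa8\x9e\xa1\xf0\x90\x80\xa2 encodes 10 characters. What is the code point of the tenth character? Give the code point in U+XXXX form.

Offset 0: leading byte 0xF3 = 11110011 → 4-byte char #1 = F3 BE 81 AE.
Offset 4: leading byte 0xF1 = 11110001 → 4-byte char #2 = F1 95 BB 8F.
Offset 8: leading byte 0xE8 = 11101000 → 3-byte char #3 = E8 AA A2.
Offset 11: leading byte 0xC4 = 11000100 → 2-byte char #4 = C4 AF.
Offset 13: leading byte 0xF1 = 11110001 → 4-byte char #5 = F1 AA A6 A1.
Offset 17: leading byte 0xCE = 11001110 → 2-byte char #6 = CE 8A.
Offset 19: leading byte 0xF1 = 11110001 → 4-byte char #7 = F1 A6 BC 9D.
Offset 23: leading byte 0xD7 = 11010111 → 2-byte char #8 = D7 99.
Offset 25: leading byte 0xF1 = 11110001 → 4-byte char #9 = F1 A8 9E A1.
Offset 29: leading byte 0xF0 = 11110000 → 4-byte char #10 = F0 90 80 A2.
Leading byte 0xF0 = 11110000 matches 11110xxx → 4-byte sequence.
Byte 1: 0xF0 = 11110000, payload 000 (3 bits).
Byte 2: 0x90 = 10010000 (10xxxxxx ✓), payload 010000.
Byte 3: 0x80 = 10000000 (10xxxxxx ✓), payload 000000.
Byte 4: 0xA2 = 10100010 (10xxxxxx ✓), payload 100010.
Concatenate: 000010000000000100010 = 0x10022 (21 bits → U+10022).

U+10022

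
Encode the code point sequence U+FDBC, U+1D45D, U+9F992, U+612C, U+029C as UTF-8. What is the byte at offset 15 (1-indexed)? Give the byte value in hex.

0xCA

1-indexed offset 15 is 0-indexed offset 14.
U+FDBC → 3-byte form EF B6 BC at offsets 0–2.
U+1D45D → 4-byte form F0 9D 91 9D at offsets 3–6.
U+9F992 → 4-byte form F2 9F A6 92 at offsets 7–10.
U+612C → 3-byte form E6 84 AC at offsets 11–13.
U+029C → 2-byte form CA 9C at offsets 14–15.
Offset 14 falls in char 5's range; it's byte 1 of CA 9C = 0xCA.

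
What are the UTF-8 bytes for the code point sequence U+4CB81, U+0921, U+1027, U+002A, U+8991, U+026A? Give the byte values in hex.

F1 8C AE 81 E0 A4 A1 E1 80 A7 2A E8 A6 91 C9 AA

U+4CB81: 4-byte form → F1 8C AE 81.
U+0921: 3-byte form → E0 A4 A1.
U+1027: 3-byte form → E1 80 A7.
U+002A: 1-byte form → 2A.
U+8991: 3-byte form → E8 A6 91.
U+026A: 2-byte form → C9 AA.
Concatenated (16 bytes): F1 8C AE 81 E0 A4 A1 E1 80 A7 2A E8 A6 91 C9 AA.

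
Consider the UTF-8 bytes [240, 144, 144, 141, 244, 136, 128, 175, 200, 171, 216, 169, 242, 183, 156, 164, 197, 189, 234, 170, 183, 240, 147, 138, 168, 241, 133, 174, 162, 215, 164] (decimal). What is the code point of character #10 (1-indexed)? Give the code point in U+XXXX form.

U+05E4

Offset 0: leading byte 0xF0 = 11110000 → 4-byte char #1 = F0 90 90 8D.
Offset 4: leading byte 0xF4 = 11110100 → 4-byte char #2 = F4 88 80 AF.
Offset 8: leading byte 0xC8 = 11001000 → 2-byte char #3 = C8 AB.
Offset 10: leading byte 0xD8 = 11011000 → 2-byte char #4 = D8 A9.
Offset 12: leading byte 0xF2 = 11110010 → 4-byte char #5 = F2 B7 9C A4.
Offset 16: leading byte 0xC5 = 11000101 → 2-byte char #6 = C5 BD.
Offset 18: leading byte 0xEA = 11101010 → 3-byte char #7 = EA AA B7.
Offset 21: leading byte 0xF0 = 11110000 → 4-byte char #8 = F0 93 8A A8.
Offset 25: leading byte 0xF1 = 11110001 → 4-byte char #9 = F1 85 AE A2.
Offset 29: leading byte 0xD7 = 11010111 → 2-byte char #10 = D7 A4.
Leading byte 0xD7 = 11010111 matches 110xxxxx → 2-byte sequence.
Byte 1: 0xD7 = 11010111, payload 10111 (5 bits).
Byte 2: 0xA4 = 10100100 (10xxxxxx ✓), payload 100100.
Concatenate: 10111100100 = 0x5E4 (11 bits → U+05E4).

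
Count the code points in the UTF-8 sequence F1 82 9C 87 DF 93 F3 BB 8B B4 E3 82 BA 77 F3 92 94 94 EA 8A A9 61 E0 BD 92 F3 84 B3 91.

10

Byte at offset 0: 0xF1 = 11110001 → 4-byte char (#1). Advance 4.
Byte at offset 4: 0xDF = 11011111 → 2-byte char (#2). Advance 2.
Byte at offset 6: 0xF3 = 11110011 → 4-byte char (#3). Advance 4.
Byte at offset 10: 0xE3 = 11100011 → 3-byte char (#4). Advance 3.
Byte at offset 13: 0x77 = 01110111 → 1-byte char (#5). Advance 1.
Byte at offset 14: 0xF3 = 11110011 → 4-byte char (#6). Advance 4.
Byte at offset 18: 0xEA = 11101010 → 3-byte char (#7). Advance 3.
Byte at offset 21: 0x61 = 01100001 → 1-byte char (#8). Advance 1.
Byte at offset 22: 0xE0 = 11100000 → 3-byte char (#9). Advance 3.
Byte at offset 25: 0xF3 = 11110011 → 4-byte char (#10). Advance 4.
Reached end at offset 29 after 10 code points.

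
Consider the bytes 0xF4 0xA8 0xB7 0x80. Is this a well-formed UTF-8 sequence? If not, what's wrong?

invalid (encodes a value above U+10FFFF)

Leading byte 0xF4 = 11110100 → 4-byte form.
Payload = 0x128DC0, which exceeds U+10FFFF, the maximum Unicode code point. (Leading bytes F5–FF, or F4 followed by ≥ 0x90, are invalid.)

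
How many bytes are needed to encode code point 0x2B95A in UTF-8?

U+2B95A = 0x2B95A. UTF-8 uses 1 byte below 0x80, 2 below 0x800, 3 below 0x10000, 4 up to 0x10FFFF. 0x2B95A is in U+10000–U+10FFFF → 4 bytes.

4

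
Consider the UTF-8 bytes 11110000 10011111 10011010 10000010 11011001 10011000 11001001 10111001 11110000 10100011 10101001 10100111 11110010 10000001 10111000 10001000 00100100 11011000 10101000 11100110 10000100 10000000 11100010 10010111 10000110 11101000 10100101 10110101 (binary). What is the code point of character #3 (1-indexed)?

U+0279

Offset 0: leading byte 0xF0 = 11110000 → 4-byte char #1 = F0 9F 9A 82.
Offset 4: leading byte 0xD9 = 11011001 → 2-byte char #2 = D9 98.
Offset 6: leading byte 0xC9 = 11001001 → 2-byte char #3 = C9 B9.
Leading byte 0xC9 = 11001001 matches 110xxxxx → 2-byte sequence.
Byte 1: 0xC9 = 11001001, payload 01001 (5 bits).
Byte 2: 0xB9 = 10111001 (10xxxxxx ✓), payload 111001.
Concatenate: 01001111001 = 0x279 (11 bits → U+0279).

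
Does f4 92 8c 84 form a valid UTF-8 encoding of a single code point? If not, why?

Leading byte 0xF4 = 11110100 → 4-byte form.
Payload = 0x112304, which exceeds U+10FFFF, the maximum Unicode code point. (Leading bytes F5–FF, or F4 followed by ≥ 0x90, are invalid.)

invalid (encodes a value above U+10FFFF)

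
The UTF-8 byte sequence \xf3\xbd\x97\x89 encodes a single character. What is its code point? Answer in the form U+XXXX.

Leading byte 0xF3 = 11110011 matches 11110xxx → 4-byte sequence.
Byte 1: 0xF3 = 11110011, payload 011 (3 bits).
Byte 2: 0xBD = 10111101 (10xxxxxx ✓), payload 111101.
Byte 3: 0x97 = 10010111 (10xxxxxx ✓), payload 010111.
Byte 4: 0x89 = 10001001 (10xxxxxx ✓), payload 001001.
Concatenate: 011111101010111001001 = 0xFD5C9 (21 bits → U+FD5C9).

U+FD5C9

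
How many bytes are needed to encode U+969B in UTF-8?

U+969B = 0x969B. UTF-8 uses 1 byte below 0x80, 2 below 0x800, 3 below 0x10000, 4 up to 0x10FFFF. 0x969B is in U+0800–U+FFFF → 3 bytes.

3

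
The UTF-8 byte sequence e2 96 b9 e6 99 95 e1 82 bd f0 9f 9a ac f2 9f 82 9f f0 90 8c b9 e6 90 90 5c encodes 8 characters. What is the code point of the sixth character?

Offset 0: leading byte 0xE2 = 11100010 → 3-byte char #1 = E2 96 B9.
Offset 3: leading byte 0xE6 = 11100110 → 3-byte char #2 = E6 99 95.
Offset 6: leading byte 0xE1 = 11100001 → 3-byte char #3 = E1 82 BD.
Offset 9: leading byte 0xF0 = 11110000 → 4-byte char #4 = F0 9F 9A AC.
Offset 13: leading byte 0xF2 = 11110010 → 4-byte char #5 = F2 9F 82 9F.
Offset 17: leading byte 0xF0 = 11110000 → 4-byte char #6 = F0 90 8C B9.
Leading byte 0xF0 = 11110000 matches 11110xxx → 4-byte sequence.
Byte 1: 0xF0 = 11110000, payload 000 (3 bits).
Byte 2: 0x90 = 10010000 (10xxxxxx ✓), payload 010000.
Byte 3: 0x8C = 10001100 (10xxxxxx ✓), payload 001100.
Byte 4: 0xB9 = 10111001 (10xxxxxx ✓), payload 111001.
Concatenate: 000010000001100111001 = 0x10339 (21 bits → U+10339).

U+10339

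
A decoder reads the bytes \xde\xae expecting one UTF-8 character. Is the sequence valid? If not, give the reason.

Leading byte 0xDE = 11011110 → 2-byte form.
Continuation bytes 0xAE=10101110 all match 10xxxxxx.
Decoded value 0x7AE is ≥ 0x80 (shortest form) and not a surrogate.

valid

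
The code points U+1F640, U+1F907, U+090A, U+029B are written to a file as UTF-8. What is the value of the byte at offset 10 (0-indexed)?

0x8A

U+1F640 → 4-byte form F0 9F 99 80 at offsets 0–3.
U+1F907 → 4-byte form F0 9F A4 87 at offsets 4–7.
U+090A → 3-byte form E0 A4 8A at offsets 8–10.
Offset 10 falls in char 3's range; it's byte 3 of E0 A4 8A = 0x8A.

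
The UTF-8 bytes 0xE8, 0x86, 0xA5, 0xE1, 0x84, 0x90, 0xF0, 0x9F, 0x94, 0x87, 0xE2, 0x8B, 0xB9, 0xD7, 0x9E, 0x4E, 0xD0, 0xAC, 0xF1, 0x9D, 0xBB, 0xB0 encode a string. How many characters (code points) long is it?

8

Byte at offset 0: 0xE8 = 11101000 → 3-byte char (#1). Advance 3.
Byte at offset 3: 0xE1 = 11100001 → 3-byte char (#2). Advance 3.
Byte at offset 6: 0xF0 = 11110000 → 4-byte char (#3). Advance 4.
Byte at offset 10: 0xE2 = 11100010 → 3-byte char (#4). Advance 3.
Byte at offset 13: 0xD7 = 11010111 → 2-byte char (#5). Advance 2.
Byte at offset 15: 0x4E = 01001110 → 1-byte char (#6). Advance 1.
Byte at offset 16: 0xD0 = 11010000 → 2-byte char (#7). Advance 2.
Byte at offset 18: 0xF1 = 11110001 → 4-byte char (#8). Advance 4.
Reached end at offset 22 after 8 code points.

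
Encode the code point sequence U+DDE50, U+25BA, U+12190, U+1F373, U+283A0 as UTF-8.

F3 9D B9 90 E2 96 BA F0 92 86 90 F0 9F 8D B3 F0 A8 8E A0

U+DDE50: 4-byte form → F3 9D B9 90.
U+25BA: 3-byte form → E2 96 BA.
U+12190: 4-byte form → F0 92 86 90.
U+1F373: 4-byte form → F0 9F 8D B3.
U+283A0: 4-byte form → F0 A8 8E A0.
Concatenated (19 bytes): F3 9D B9 90 E2 96 BA F0 92 86 90 F0 9F 8D B3 F0 A8 8E A0.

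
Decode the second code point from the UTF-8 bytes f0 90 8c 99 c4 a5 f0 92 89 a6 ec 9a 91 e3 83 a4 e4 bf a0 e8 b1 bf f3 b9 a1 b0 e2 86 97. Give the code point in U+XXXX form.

U+0125

Offset 0: leading byte 0xF0 = 11110000 → 4-byte char #1 = F0 90 8C 99.
Offset 4: leading byte 0xC4 = 11000100 → 2-byte char #2 = C4 A5.
Leading byte 0xC4 = 11000100 matches 110xxxxx → 2-byte sequence.
Byte 1: 0xC4 = 11000100, payload 00100 (5 bits).
Byte 2: 0xA5 = 10100101 (10xxxxxx ✓), payload 100101.
Concatenate: 00100100101 = 0x125 (11 bits → U+0125).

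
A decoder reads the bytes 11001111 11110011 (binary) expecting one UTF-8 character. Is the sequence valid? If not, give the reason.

invalid (non-continuation byte where continuation expected)

Leading byte 0xCF = 11001111 → 2-byte form.
Byte 2 is 0xF3 = 11110011, which is not 10xxxxxx — expected a continuation byte.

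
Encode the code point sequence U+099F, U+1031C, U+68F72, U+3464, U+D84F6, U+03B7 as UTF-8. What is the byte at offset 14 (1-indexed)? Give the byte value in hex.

1-indexed offset 14 is 0-indexed offset 13.
U+099F → 3-byte form E0 A6 9F at offsets 0–2.
U+1031C → 4-byte form F0 90 8C 9C at offsets 3–6.
U+68F72 → 4-byte form F1 A8 BD B2 at offsets 7–10.
U+3464 → 3-byte form E3 91 A4 at offsets 11–13.
Offset 13 falls in char 4's range; it's byte 3 of E3 91 A4 = 0xA4.

0xA4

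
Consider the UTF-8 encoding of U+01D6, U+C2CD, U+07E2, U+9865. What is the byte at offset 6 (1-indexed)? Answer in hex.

1-indexed offset 6 is 0-indexed offset 5.
U+01D6 → 2-byte form C7 96 at offsets 0–1.
U+C2CD → 3-byte form EC 8B 8D at offsets 2–4.
U+07E2 → 2-byte form DF A2 at offsets 5–6.
Offset 5 falls in char 3's range; it's byte 1 of DF A2 = 0xDF.

0xDF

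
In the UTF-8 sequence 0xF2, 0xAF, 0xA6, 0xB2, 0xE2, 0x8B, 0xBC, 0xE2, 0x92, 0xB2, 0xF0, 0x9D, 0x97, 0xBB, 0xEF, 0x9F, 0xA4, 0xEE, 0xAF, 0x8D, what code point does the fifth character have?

Offset 0: leading byte 0xF2 = 11110010 → 4-byte char #1 = F2 AF A6 B2.
Offset 4: leading byte 0xE2 = 11100010 → 3-byte char #2 = E2 8B BC.
Offset 7: leading byte 0xE2 = 11100010 → 3-byte char #3 = E2 92 B2.
Offset 10: leading byte 0xF0 = 11110000 → 4-byte char #4 = F0 9D 97 BB.
Offset 14: leading byte 0xEF = 11101111 → 3-byte char #5 = EF 9F A4.
Leading byte 0xEF = 11101111 matches 1110xxxx → 3-byte sequence.
Byte 1: 0xEF = 11101111, payload 1111 (4 bits).
Byte 2: 0x9F = 10011111 (10xxxxxx ✓), payload 011111.
Byte 3: 0xA4 = 10100100 (10xxxxxx ✓), payload 100100.
Concatenate: 1111011111100100 = 0xF7E4 (16 bits → U+F7E4).

U+F7E4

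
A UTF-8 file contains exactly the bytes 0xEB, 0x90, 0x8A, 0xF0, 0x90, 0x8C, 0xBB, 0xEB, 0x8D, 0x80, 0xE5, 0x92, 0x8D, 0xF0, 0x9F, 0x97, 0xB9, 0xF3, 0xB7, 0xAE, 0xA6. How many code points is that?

Byte at offset 0: 0xEB = 11101011 → 3-byte char (#1). Advance 3.
Byte at offset 3: 0xF0 = 11110000 → 4-byte char (#2). Advance 4.
Byte at offset 7: 0xEB = 11101011 → 3-byte char (#3). Advance 3.
Byte at offset 10: 0xE5 = 11100101 → 3-byte char (#4). Advance 3.
Byte at offset 13: 0xF0 = 11110000 → 4-byte char (#5). Advance 4.
Byte at offset 17: 0xF3 = 11110011 → 4-byte char (#6). Advance 4.
Reached end at offset 21 after 6 code points.

6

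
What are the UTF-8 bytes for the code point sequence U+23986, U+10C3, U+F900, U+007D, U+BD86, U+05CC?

F0 A3 A6 86 E1 83 83 EF A4 80 7D EB B6 86 D7 8C

U+23986: 4-byte form → F0 A3 A6 86.
U+10C3: 3-byte form → E1 83 83.
U+F900: 3-byte form → EF A4 80.
U+007D: 1-byte form → 7D.
U+BD86: 3-byte form → EB B6 86.
U+05CC: 2-byte form → D7 8C.
Concatenated (16 bytes): F0 A3 A6 86 E1 83 83 EF A4 80 7D EB B6 86 D7 8C.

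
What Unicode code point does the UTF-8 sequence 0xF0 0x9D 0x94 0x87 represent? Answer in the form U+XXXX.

U+1D507

Leading byte 0xF0 = 11110000 matches 11110xxx → 4-byte sequence.
Byte 1: 0xF0 = 11110000, payload 000 (3 bits).
Byte 2: 0x9D = 10011101 (10xxxxxx ✓), payload 011101.
Byte 3: 0x94 = 10010100 (10xxxxxx ✓), payload 010100.
Byte 4: 0x87 = 10000111 (10xxxxxx ✓), payload 000111.
Concatenate: 000011101010100000111 = 0x1D507 (21 bits → U+1D507).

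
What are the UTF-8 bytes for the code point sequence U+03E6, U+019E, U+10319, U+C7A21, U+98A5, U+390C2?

U+03E6: 2-byte form → CF A6.
U+019E: 2-byte form → C6 9E.
U+10319: 4-byte form → F0 90 8C 99.
U+C7A21: 4-byte form → F3 87 A8 A1.
U+98A5: 3-byte form → E9 A2 A5.
U+390C2: 4-byte form → F0 B9 83 82.
Concatenated (19 bytes): CF A6 C6 9E F0 90 8C 99 F3 87 A8 A1 E9 A2 A5 F0 B9 83 82.

CF A6 C6 9E F0 90 8C 99 F3 87 A8 A1 E9 A2 A5 F0 B9 83 82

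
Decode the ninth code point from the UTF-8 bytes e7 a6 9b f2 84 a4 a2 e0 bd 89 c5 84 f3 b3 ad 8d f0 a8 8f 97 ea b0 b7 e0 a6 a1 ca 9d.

U+029D

Offset 0: leading byte 0xE7 = 11100111 → 3-byte char #1 = E7 A6 9B.
Offset 3: leading byte 0xF2 = 11110010 → 4-byte char #2 = F2 84 A4 A2.
Offset 7: leading byte 0xE0 = 11100000 → 3-byte char #3 = E0 BD 89.
Offset 10: leading byte 0xC5 = 11000101 → 2-byte char #4 = C5 84.
Offset 12: leading byte 0xF3 = 11110011 → 4-byte char #5 = F3 B3 AD 8D.
Offset 16: leading byte 0xF0 = 11110000 → 4-byte char #6 = F0 A8 8F 97.
Offset 20: leading byte 0xEA = 11101010 → 3-byte char #7 = EA B0 B7.
Offset 23: leading byte 0xE0 = 11100000 → 3-byte char #8 = E0 A6 A1.
Offset 26: leading byte 0xCA = 11001010 → 2-byte char #9 = CA 9D.
Leading byte 0xCA = 11001010 matches 110xxxxx → 2-byte sequence.
Byte 1: 0xCA = 11001010, payload 01010 (5 bits).
Byte 2: 0x9D = 10011101 (10xxxxxx ✓), payload 011101.
Concatenate: 01010011101 = 0x29D (11 bits → U+029D).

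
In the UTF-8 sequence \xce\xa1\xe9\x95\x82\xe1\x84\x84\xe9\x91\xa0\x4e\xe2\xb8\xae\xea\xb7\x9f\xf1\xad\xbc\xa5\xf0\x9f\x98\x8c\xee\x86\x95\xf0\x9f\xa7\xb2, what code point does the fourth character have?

U+9460

Offset 0: leading byte 0xCE = 11001110 → 2-byte char #1 = CE A1.
Offset 2: leading byte 0xE9 = 11101001 → 3-byte char #2 = E9 95 82.
Offset 5: leading byte 0xE1 = 11100001 → 3-byte char #3 = E1 84 84.
Offset 8: leading byte 0xE9 = 11101001 → 3-byte char #4 = E9 91 A0.
Leading byte 0xE9 = 11101001 matches 1110xxxx → 3-byte sequence.
Byte 1: 0xE9 = 11101001, payload 1001 (4 bits).
Byte 2: 0x91 = 10010001 (10xxxxxx ✓), payload 010001.
Byte 3: 0xA0 = 10100000 (10xxxxxx ✓), payload 100000.
Concatenate: 1001010001100000 = 0x9460 (16 bits → U+9460).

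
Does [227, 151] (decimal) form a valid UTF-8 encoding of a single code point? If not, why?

invalid (sequence truncated)

Leading byte 0xE3 = 11100011 → 3-byte form, but only 2 bytes are present.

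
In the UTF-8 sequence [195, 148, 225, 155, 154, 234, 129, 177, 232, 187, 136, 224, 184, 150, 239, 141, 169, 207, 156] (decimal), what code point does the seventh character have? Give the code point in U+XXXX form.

U+03DC

Offset 0: leading byte 0xC3 = 11000011 → 2-byte char #1 = C3 94.
Offset 2: leading byte 0xE1 = 11100001 → 3-byte char #2 = E1 9B 9A.
Offset 5: leading byte 0xEA = 11101010 → 3-byte char #3 = EA 81 B1.
Offset 8: leading byte 0xE8 = 11101000 → 3-byte char #4 = E8 BB 88.
Offset 11: leading byte 0xE0 = 11100000 → 3-byte char #5 = E0 B8 96.
Offset 14: leading byte 0xEF = 11101111 → 3-byte char #6 = EF 8D A9.
Offset 17: leading byte 0xCF = 11001111 → 2-byte char #7 = CF 9C.
Leading byte 0xCF = 11001111 matches 110xxxxx → 2-byte sequence.
Byte 1: 0xCF = 11001111, payload 01111 (5 bits).
Byte 2: 0x9C = 10011100 (10xxxxxx ✓), payload 011100.
Concatenate: 01111011100 = 0x3DC (11 bits → U+03DC).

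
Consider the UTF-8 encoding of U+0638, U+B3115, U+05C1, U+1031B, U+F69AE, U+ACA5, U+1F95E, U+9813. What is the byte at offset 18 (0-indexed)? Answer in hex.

0xA5

U+0638 → 2-byte form D8 B8 at offsets 0–1.
U+B3115 → 4-byte form F2 B3 84 95 at offsets 2–5.
U+05C1 → 2-byte form D7 81 at offsets 6–7.
U+1031B → 4-byte form F0 90 8C 9B at offsets 8–11.
U+F69AE → 4-byte form F3 B6 A6 AE at offsets 12–15.
U+ACA5 → 3-byte form EA B2 A5 at offsets 16–18.
Offset 18 falls in char 6's range; it's byte 3 of EA B2 A5 = 0xA5.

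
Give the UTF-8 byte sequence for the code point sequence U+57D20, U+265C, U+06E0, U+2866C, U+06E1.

F1 97 B4 A0 E2 99 9C DB A0 F0 A8 99 AC DB A1

U+57D20: 4-byte form → F1 97 B4 A0.
U+265C: 3-byte form → E2 99 9C.
U+06E0: 2-byte form → DB A0.
U+2866C: 4-byte form → F0 A8 99 AC.
U+06E1: 2-byte form → DB A1.
Concatenated (15 bytes): F1 97 B4 A0 E2 99 9C DB A0 F0 A8 99 AC DB A1.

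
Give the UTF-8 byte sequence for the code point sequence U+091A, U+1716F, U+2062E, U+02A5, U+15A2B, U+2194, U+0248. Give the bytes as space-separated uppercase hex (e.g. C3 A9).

U+091A: 3-byte form → E0 A4 9A.
U+1716F: 4-byte form → F0 97 85 AF.
U+2062E: 4-byte form → F0 A0 98 AE.
U+02A5: 2-byte form → CA A5.
U+15A2B: 4-byte form → F0 95 A8 AB.
U+2194: 3-byte form → E2 86 94.
U+0248: 2-byte form → C9 88.
Concatenated (22 bytes): E0 A4 9A F0 97 85 AF F0 A0 98 AE CA A5 F0 95 A8 AB E2 86 94 C9 88.

E0 A4 9A F0 97 85 AF F0 A0 98 AE CA A5 F0 95 A8 AB E2 86 94 C9 88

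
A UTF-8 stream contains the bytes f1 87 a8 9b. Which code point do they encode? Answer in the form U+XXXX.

U+47A1B

Leading byte 0xF1 = 11110001 matches 11110xxx → 4-byte sequence.
Byte 1: 0xF1 = 11110001, payload 001 (3 bits).
Byte 2: 0x87 = 10000111 (10xxxxxx ✓), payload 000111.
Byte 3: 0xA8 = 10101000 (10xxxxxx ✓), payload 101000.
Byte 4: 0x9B = 10011011 (10xxxxxx ✓), payload 011011.
Concatenate: 001000111101000011011 = 0x47A1B (21 bits → U+47A1B).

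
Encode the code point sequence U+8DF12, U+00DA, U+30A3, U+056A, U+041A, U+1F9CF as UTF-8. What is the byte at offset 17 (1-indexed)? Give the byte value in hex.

1-indexed offset 17 is 0-indexed offset 16.
U+8DF12 → 4-byte form F2 8D BC 92 at offsets 0–3.
U+00DA → 2-byte form C3 9A at offsets 4–5.
U+30A3 → 3-byte form E3 82 A3 at offsets 6–8.
U+056A → 2-byte form D5 AA at offsets 9–10.
U+041A → 2-byte form D0 9A at offsets 11–12.
U+1F9CF → 4-byte form F0 9F A7 8F at offsets 13–16.
Offset 16 falls in char 6's range; it's byte 4 of F0 9F A7 8F = 0x8F.

0x8F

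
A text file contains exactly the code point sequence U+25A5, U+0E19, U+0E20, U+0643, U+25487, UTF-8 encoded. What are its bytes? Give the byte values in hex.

E2 96 A5 E0 B8 99 E0 B8 A0 D9 83 F0 A5 92 87

U+25A5: 3-byte form → E2 96 A5.
U+0E19: 3-byte form → E0 B8 99.
U+0E20: 3-byte form → E0 B8 A0.
U+0643: 2-byte form → D9 83.
U+25487: 4-byte form → F0 A5 92 87.
Concatenated (15 bytes): E2 96 A5 E0 B8 99 E0 B8 A0 D9 83 F0 A5 92 87.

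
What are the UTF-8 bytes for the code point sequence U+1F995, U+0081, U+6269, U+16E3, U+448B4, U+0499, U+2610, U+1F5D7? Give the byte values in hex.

F0 9F A6 95 C2 81 E6 89 A9 E1 9B A3 F1 84 A2 B4 D2 99 E2 98 90 F0 9F 97 97

U+1F995: 4-byte form → F0 9F A6 95.
U+0081: 2-byte form → C2 81.
U+6269: 3-byte form → E6 89 A9.
U+16E3: 3-byte form → E1 9B A3.
U+448B4: 4-byte form → F1 84 A2 B4.
U+0499: 2-byte form → D2 99.
U+2610: 3-byte form → E2 98 90.
U+1F5D7: 4-byte form → F0 9F 97 97.
Concatenated (25 bytes): F0 9F A6 95 C2 81 E6 89 A9 E1 9B A3 F1 84 A2 B4 D2 99 E2 98 90 F0 9F 97 97.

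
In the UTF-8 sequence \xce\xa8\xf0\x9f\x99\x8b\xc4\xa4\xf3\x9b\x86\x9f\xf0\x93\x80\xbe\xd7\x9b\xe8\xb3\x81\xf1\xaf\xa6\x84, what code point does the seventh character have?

U+8CC1

Offset 0: leading byte 0xCE = 11001110 → 2-byte char #1 = CE A8.
Offset 2: leading byte 0xF0 = 11110000 → 4-byte char #2 = F0 9F 99 8B.
Offset 6: leading byte 0xC4 = 11000100 → 2-byte char #3 = C4 A4.
Offset 8: leading byte 0xF3 = 11110011 → 4-byte char #4 = F3 9B 86 9F.
Offset 12: leading byte 0xF0 = 11110000 → 4-byte char #5 = F0 93 80 BE.
Offset 16: leading byte 0xD7 = 11010111 → 2-byte char #6 = D7 9B.
Offset 18: leading byte 0xE8 = 11101000 → 3-byte char #7 = E8 B3 81.
Leading byte 0xE8 = 11101000 matches 1110xxxx → 3-byte sequence.
Byte 1: 0xE8 = 11101000, payload 1000 (4 bits).
Byte 2: 0xB3 = 10110011 (10xxxxxx ✓), payload 110011.
Byte 3: 0x81 = 10000001 (10xxxxxx ✓), payload 000001.
Concatenate: 1000110011000001 = 0x8CC1 (16 bits → U+8CC1).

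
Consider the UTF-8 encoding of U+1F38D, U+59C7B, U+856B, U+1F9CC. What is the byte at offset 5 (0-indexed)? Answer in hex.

0x99

U+1F38D → 4-byte form F0 9F 8E 8D at offsets 0–3.
U+59C7B → 4-byte form F1 99 B1 BB at offsets 4–7.
Offset 5 falls in char 2's range; it's byte 2 of F1 99 B1 BB = 0x99.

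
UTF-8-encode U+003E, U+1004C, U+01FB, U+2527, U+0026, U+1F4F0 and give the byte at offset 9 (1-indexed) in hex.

1-indexed offset 9 is 0-indexed offset 8.
U+003E → 1-byte form 3E at offsets 0–0.
U+1004C → 4-byte form F0 90 81 8C at offsets 1–4.
U+01FB → 2-byte form C7 BB at offsets 5–6.
U+2527 → 3-byte form E2 94 A7 at offsets 7–9.
Offset 8 falls in char 4's range; it's byte 2 of E2 94 A7 = 0x94.

0x94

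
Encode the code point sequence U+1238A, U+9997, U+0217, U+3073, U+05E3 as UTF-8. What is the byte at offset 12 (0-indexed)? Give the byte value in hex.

0xD7

U+1238A → 4-byte form F0 92 8E 8A at offsets 0–3.
U+9997 → 3-byte form E9 A6 97 at offsets 4–6.
U+0217 → 2-byte form C8 97 at offsets 7–8.
U+3073 → 3-byte form E3 81 B3 at offsets 9–11.
U+05E3 → 2-byte form D7 A3 at offsets 12–13.
Offset 12 falls in char 5's range; it's byte 1 of D7 A3 = 0xD7.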